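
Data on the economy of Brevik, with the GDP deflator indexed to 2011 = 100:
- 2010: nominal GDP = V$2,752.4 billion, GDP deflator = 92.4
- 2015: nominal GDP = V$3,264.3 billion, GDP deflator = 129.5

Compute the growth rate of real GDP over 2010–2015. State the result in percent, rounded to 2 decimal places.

Real GDP 2010 = 2752.4 / 0.924 = 2978.79.
Real GDP 2015 = 3264.3 / 1.295 = 2520.69.
Real growth = 2520.69 / 2978.79 − 1 = -0.1538.

-15.38%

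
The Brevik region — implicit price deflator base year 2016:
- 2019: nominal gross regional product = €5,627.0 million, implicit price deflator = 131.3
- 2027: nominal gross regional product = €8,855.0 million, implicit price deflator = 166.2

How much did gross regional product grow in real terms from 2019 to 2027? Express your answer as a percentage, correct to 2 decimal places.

24.32%

Deflate each year: 2019 → 5627.0/1.313 = 4285.61; 2027 → 8855.0/1.662 = 5327.92.
So real gross regional product changed by 5327.92/4285.61 − 1 = 0.2432, i.e. 24.32%.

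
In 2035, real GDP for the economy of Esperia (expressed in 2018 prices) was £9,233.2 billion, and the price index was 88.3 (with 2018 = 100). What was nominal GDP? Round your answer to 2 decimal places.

Nominal GDP = Real × (price index/100) = 9233.2 × 0.883 = 8152.92.

£8,152.92 billion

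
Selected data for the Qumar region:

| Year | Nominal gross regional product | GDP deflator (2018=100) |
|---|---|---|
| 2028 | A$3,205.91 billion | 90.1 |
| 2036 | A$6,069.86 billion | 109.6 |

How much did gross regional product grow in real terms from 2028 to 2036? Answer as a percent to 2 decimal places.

55.65%

Real gross regional product 2028 = 3205.91 / 0.901 = 3558.17.
Real gross regional product 2036 = 6069.86 / 1.096 = 5538.19.
Real growth = 5538.19 / 3558.17 − 1 = 0.5565.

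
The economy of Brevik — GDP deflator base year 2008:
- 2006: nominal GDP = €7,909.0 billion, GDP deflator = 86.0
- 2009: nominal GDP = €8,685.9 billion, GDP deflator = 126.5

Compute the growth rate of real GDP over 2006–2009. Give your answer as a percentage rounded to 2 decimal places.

Deflate each year: 2006 → 7909.0/0.860 = 9196.51; 2009 → 8685.9/1.265 = 6866.32.
So real GDP changed by 6866.32/9196.51 − 1 = -0.2534, i.e. -25.34%.

-25.34%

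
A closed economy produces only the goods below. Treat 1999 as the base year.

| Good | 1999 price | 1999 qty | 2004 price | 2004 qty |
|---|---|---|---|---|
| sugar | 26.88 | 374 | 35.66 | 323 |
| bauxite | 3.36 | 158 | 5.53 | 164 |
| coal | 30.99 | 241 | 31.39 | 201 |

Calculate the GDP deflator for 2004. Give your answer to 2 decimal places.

Nominal GDP 2004 = 35.66·323 + 5.53·164 + 31.39·201 = 18734.49.
Real GDP 2004 (at 1999 prices) = 26.88·323 + 3.36·164 + 30.99·201 = 15462.27.
Deflator = Nominal/Real × 100 = 18734.49/15462.27 × 100 = 121.163.

121.16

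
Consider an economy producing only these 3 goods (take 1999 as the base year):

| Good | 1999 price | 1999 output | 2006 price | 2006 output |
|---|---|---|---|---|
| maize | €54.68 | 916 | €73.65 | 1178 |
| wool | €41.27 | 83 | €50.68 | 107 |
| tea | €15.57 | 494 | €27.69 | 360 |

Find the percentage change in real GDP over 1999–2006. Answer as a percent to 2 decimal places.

21.62%

Real GDP 1999 = Nominal GDP 1999 = 54.68·916 + 41.27·83 + 15.57·494 = 61203.87.
Real GDP 2006 (at 1999 prices) = 54.68·1178 + 41.27·107 + 15.57·360 = 74434.13.
Real growth = 74434.13/61203.87 − 1 = 0.2162.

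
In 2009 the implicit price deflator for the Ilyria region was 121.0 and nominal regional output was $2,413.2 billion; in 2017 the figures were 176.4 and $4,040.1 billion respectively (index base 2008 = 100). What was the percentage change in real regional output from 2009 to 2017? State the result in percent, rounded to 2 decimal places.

14.84%

Deflate each year: 2009 → 2413.2/1.210 = 1994.38; 2017 → 4040.1/1.764 = 2290.31.
So real regional output changed by 2290.31/1994.38 − 1 = 0.1484, i.e. 14.84%.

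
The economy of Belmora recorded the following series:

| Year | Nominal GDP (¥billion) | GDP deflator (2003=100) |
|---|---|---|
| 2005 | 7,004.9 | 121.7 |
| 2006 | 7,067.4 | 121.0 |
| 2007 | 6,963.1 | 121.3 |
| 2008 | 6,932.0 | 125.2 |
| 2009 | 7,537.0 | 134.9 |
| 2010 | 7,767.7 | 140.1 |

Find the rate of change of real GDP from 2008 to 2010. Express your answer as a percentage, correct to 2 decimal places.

Real GDP 2008 = 6932.0/1.252 = 5536.74.
Real GDP 2010 = 7767.7/1.401 = 5544.40.
Change = 5544.40/5536.74 − 1 = 0.0014.

0.14%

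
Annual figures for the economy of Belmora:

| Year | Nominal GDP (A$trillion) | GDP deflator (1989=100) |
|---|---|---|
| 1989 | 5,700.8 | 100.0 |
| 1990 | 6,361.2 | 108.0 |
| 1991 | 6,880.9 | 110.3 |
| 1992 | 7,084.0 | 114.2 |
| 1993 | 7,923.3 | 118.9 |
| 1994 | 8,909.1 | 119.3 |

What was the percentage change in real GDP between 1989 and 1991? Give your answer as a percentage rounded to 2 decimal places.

9.43%

Real GDP 1989 = 5700.8/1.000 = 5700.80.
Real GDP 1991 = 6880.9/1.103 = 6238.35.
Change = 6238.35/5700.80 − 1 = 0.0943.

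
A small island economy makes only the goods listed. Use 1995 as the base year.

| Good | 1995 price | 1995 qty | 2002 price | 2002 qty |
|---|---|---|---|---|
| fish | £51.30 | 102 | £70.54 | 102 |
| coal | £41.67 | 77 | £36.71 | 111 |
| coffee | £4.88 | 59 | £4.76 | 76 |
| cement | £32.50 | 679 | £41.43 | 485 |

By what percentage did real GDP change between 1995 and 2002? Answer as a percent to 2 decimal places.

Real GDP 1995 = Nominal GDP 1995 = 51.30·102 + 41.67·77 + 4.88·59 + 32.50·679 = 30796.61.
Real GDP 2002 (at 1995 prices) = 51.30·102 + 41.67·111 + 4.88·76 + 32.50·485 = 25991.35.
Real growth = 25991.35/30796.61 − 1 = -0.1560.

-15.60%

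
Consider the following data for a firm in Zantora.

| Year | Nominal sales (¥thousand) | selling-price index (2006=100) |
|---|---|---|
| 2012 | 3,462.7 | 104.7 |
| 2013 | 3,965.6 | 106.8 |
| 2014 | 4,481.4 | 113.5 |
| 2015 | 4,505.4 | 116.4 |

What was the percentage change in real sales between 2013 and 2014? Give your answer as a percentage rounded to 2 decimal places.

Real sales 2013 = 3965.6/1.068 = 3713.11.
Real sales 2014 = 4481.4/1.135 = 3948.37.
Change = 3948.37/3713.11 − 1 = 0.0634.

6.34%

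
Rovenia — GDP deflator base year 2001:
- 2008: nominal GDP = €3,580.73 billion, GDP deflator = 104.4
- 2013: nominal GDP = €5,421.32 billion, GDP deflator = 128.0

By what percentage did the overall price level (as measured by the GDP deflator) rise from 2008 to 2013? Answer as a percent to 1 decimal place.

22.6%

Price-level change = 128.0 / 104.4 − 1 = 0.2261.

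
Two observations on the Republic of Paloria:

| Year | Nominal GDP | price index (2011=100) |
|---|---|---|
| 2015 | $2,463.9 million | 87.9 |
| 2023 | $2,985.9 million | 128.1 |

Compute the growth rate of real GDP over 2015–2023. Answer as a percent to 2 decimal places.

-16.84%

Real GDP 2015 = 2463.9 / 0.879 = 2803.07.
Real GDP 2023 = 2985.9 / 1.281 = 2330.91.
Real growth = 2330.91 / 2803.07 − 1 = -0.1684.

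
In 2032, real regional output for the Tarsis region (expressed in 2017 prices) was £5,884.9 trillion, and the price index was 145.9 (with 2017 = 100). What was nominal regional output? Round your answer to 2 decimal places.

£8,586.07 trillion

Nominal regional output = Real × (price index/100) = 5884.9 × 1.459 = 8586.07.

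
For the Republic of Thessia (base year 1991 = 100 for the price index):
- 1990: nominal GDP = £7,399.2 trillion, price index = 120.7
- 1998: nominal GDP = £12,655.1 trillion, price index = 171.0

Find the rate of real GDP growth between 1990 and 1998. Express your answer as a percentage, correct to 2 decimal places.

Real GDP 1990 = 7399.2 / 1.207 = 6130.24.
Real GDP 1998 = 12655.1 / 1.710 = 7400.64.
Real growth = 7400.64 / 6130.24 − 1 = 0.2072.

20.72%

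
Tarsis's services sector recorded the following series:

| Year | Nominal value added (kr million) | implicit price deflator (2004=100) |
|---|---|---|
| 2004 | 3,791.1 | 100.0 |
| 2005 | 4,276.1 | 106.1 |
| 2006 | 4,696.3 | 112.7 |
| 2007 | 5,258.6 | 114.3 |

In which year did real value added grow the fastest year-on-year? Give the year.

2007

2005: real = 4276.1/1.061 = 4030.25; growth vs 2004 (3791.10) = 6.31%.
2006: real = 4696.3/1.127 = 4167.08; growth vs 2005 (4030.25) = 3.40%.
2007: real = 5258.6/1.143 = 4600.70; growth vs 2006 (4167.08) = 10.41%.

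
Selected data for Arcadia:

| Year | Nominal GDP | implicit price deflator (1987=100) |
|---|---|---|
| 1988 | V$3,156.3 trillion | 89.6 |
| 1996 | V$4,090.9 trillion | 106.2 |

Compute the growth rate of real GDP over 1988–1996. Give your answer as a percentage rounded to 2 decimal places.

Deflate each year: 1988 → 3156.3/0.896 = 3522.66; 1996 → 4090.9/1.062 = 3852.07.
So real GDP changed by 3852.07/3522.66 − 1 = 0.0935, i.e. 9.35%.

9.35%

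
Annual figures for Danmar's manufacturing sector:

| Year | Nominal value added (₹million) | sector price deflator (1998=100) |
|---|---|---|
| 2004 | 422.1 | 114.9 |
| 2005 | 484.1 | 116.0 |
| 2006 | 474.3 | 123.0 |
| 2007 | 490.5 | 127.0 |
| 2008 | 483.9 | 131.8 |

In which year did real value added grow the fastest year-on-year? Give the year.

2005

2005: real = 484.1/1.160 = 417.33; growth vs 2004 (367.36) = 13.60%.
2006: real = 474.3/1.230 = 385.61; growth vs 2005 (417.33) = -7.60%.
2007: real = 490.5/1.270 = 386.22; growth vs 2006 (385.61) = 0.16%.
2008: real = 483.9/1.318 = 367.15; growth vs 2007 (386.22) = -4.94%.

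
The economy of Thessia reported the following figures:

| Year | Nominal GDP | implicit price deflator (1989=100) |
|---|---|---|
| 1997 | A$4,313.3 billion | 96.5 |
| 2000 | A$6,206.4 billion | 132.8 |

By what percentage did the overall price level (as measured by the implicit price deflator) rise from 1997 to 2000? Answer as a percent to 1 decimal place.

37.6%

Price-level change = 132.8 / 96.5 − 1 = 0.3762.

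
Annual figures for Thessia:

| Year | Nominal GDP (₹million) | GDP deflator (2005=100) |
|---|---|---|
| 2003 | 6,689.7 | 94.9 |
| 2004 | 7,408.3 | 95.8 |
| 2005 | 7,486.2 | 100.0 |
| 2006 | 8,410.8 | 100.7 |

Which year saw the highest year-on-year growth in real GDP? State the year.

2006

2004: real = 7408.3/0.958 = 7733.09; growth vs 2003 (7049.21) = 9.70%.
2005: real = 7486.2/1.000 = 7486.20; growth vs 2004 (7733.09) = -3.19%.
2006: real = 8410.8/1.007 = 8352.33; growth vs 2005 (7486.20) = 11.57%.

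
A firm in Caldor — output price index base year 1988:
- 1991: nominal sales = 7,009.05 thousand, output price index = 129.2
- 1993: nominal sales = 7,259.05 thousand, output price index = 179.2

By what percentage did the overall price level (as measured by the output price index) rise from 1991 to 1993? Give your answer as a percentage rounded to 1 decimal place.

Price-level change = 179.2 / 129.2 − 1 = 0.3870.

38.7%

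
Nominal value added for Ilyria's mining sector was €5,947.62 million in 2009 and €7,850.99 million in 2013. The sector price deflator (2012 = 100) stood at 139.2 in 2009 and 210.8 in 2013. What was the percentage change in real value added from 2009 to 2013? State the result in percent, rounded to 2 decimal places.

-12.83%

Real value added 2009 = 5947.62 / 1.392 = 4272.72.
Real value added 2013 = 7850.99 / 2.108 = 3724.38.
Real growth = 3724.38 / 4272.72 − 1 = -0.1283.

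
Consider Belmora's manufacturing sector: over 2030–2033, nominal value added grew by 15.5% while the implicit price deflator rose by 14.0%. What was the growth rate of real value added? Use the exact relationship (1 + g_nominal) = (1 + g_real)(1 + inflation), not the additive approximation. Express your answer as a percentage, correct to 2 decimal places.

1.32%

(1 + g_nom) = (1 + g_real)(1 + π), so g_real = 1.1550 / 1.1400 − 1 = 0.01316.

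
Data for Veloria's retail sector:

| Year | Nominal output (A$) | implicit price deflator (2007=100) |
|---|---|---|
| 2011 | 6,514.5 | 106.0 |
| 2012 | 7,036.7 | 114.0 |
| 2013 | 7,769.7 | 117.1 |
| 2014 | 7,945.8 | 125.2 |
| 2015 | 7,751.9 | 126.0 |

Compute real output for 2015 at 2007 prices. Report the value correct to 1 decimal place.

A$6,152.3

Real output 2015 = 7751.9 / 1.260 = 6152.30.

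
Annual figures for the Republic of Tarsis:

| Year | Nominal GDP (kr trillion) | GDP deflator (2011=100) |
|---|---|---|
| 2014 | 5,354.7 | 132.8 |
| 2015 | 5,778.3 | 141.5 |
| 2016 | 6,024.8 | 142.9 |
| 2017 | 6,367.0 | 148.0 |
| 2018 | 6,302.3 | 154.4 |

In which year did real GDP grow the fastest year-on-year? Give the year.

2016

2015: real = 5778.3/1.415 = 4083.60; growth vs 2014 (4032.15) = 1.28%.
2016: real = 6024.8/1.429 = 4216.10; growth vs 2015 (4083.60) = 3.24%.
2017: real = 6367.0/1.480 = 4302.03; growth vs 2016 (4216.10) = 2.04%.
2018: real = 6302.3/1.544 = 4081.80; growth vs 2017 (4302.03) = -5.12%.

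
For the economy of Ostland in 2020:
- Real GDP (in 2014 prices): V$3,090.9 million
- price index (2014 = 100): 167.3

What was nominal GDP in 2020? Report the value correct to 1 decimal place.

Nominal GDP = Real × (price index/100) = 3090.9 × 1.673 = 5171.08.

V$5,171.1 million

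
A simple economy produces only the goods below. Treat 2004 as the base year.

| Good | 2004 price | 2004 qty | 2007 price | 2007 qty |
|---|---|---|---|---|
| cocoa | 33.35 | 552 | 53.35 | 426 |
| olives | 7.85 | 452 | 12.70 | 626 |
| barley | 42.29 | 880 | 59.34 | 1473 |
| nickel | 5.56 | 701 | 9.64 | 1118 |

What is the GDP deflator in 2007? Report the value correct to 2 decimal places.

147.05

Nominal GDP 2007 = 53.35·426 + 12.70·626 + 59.34·1473 + 9.64·1118 = 128862.64.
Real GDP 2007 (at 2004 prices) = 33.35·426 + 7.85·626 + 42.29·1473 + 5.56·1118 = 87630.45.
Deflator = Nominal/Real × 100 = 128862.64/87630.45 × 100 = 147.052.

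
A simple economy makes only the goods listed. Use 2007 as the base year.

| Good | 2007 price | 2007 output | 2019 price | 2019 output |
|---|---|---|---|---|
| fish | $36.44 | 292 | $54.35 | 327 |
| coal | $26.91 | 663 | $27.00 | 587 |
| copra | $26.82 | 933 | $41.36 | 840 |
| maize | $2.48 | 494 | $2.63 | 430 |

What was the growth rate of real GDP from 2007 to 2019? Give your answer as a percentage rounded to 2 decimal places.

Real GDP 2007 = Nominal GDP 2007 = 36.44·292 + 26.91·663 + 26.82·933 + 2.48·494 = 54729.99.
Real GDP 2019 (at 2007 prices) = 36.44·327 + 26.91·587 + 26.82·840 + 2.48·430 = 51307.25.
Real growth = 51307.25/54729.99 − 1 = -0.0625.

-6.25%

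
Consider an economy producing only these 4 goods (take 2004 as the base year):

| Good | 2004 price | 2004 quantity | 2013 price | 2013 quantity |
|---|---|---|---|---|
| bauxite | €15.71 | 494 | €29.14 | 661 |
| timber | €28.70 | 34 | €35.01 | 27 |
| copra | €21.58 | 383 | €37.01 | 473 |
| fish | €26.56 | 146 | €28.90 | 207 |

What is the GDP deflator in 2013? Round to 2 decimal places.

162.65

Nominal GDP 2013 = 29.14·661 + 35.01·27 + 37.01·473 + 28.90·207 = 43694.84.
Real GDP 2013 (at 2004 prices) = 15.71·661 + 28.70·27 + 21.58·473 + 26.56·207 = 26864.47.
Deflator = Nominal/Real × 100 = 43694.84/26864.47 × 100 = 162.649.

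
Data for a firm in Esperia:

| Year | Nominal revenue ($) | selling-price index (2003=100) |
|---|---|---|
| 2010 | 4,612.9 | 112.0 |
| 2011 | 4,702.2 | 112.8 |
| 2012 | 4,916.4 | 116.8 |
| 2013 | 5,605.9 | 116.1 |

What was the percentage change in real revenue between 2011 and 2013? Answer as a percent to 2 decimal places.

15.83%

Real revenue 2011 = 4702.2/1.128 = 4168.62.
Real revenue 2013 = 5605.9/1.161 = 4828.51.
Change = 4828.51/4168.62 − 1 = 0.1583.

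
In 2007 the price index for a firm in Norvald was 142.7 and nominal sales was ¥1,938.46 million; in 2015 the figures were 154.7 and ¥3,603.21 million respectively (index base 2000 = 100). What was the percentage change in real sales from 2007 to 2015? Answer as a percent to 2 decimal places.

71.46%

Deflate each year: 2007 → 1938.46/1.427 = 1358.42; 2015 → 3603.21/1.547 = 2329.16.
So real sales changed by 2329.16/1358.42 − 1 = 0.7146, i.e. 71.46%.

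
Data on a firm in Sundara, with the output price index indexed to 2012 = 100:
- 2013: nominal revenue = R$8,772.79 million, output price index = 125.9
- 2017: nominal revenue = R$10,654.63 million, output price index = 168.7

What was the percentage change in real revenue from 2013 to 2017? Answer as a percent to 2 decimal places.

Real revenue 2013 = 8772.79 / 1.259 = 6968.06.
Real revenue 2017 = 10654.63 / 1.687 = 6315.73.
Real growth = 6315.73 / 6968.06 − 1 = -0.0936.

-9.36%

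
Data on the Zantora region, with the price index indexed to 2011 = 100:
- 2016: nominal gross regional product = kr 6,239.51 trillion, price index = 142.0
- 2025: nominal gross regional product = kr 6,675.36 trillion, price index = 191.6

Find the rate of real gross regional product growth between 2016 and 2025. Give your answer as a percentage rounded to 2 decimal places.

-20.71%

Real gross regional product 2016 = 6239.51 / 1.420 = 4394.02.
Real gross regional product 2025 = 6675.36 / 1.916 = 3484.01.
Real growth = 3484.01 / 4394.02 − 1 = -0.2071.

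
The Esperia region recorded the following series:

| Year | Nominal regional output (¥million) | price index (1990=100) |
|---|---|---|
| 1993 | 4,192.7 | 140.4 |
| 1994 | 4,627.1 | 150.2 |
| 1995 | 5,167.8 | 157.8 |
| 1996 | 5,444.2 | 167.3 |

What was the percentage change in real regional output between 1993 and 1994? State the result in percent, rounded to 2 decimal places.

3.16%

Real regional output 1993 = 4192.7/1.404 = 2986.25.
Real regional output 1994 = 4627.1/1.502 = 3080.63.
Change = 3080.63/2986.25 − 1 = 0.0316.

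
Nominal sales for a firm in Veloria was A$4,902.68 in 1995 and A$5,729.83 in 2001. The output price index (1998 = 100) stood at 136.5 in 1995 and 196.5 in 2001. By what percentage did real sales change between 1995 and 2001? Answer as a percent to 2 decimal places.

-18.81%

Deflate each year: 1995 → 4902.68/1.365 = 3591.71; 2001 → 5729.83/1.965 = 2915.94.
So real sales changed by 2915.94/3591.71 − 1 = -0.1881, i.e. -18.81%.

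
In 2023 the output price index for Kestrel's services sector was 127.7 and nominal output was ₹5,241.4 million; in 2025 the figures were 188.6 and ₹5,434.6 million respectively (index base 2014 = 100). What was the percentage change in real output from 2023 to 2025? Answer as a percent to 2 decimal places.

Deflate each year: 2023 → 5241.4/1.277 = 4104.46; 2025 → 5434.6/1.886 = 2881.55.
So real output changed by 2881.55/4104.46 − 1 = -0.2979, i.e. -29.79%.

-29.79%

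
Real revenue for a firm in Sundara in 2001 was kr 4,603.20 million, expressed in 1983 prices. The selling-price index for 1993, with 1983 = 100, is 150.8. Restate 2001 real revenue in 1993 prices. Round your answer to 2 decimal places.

Real revenue in 1993 prices = Real revenue in 1983 prices × (P_1993/P_1983) = 4603.20 × 1.508 = 6941.63.

kr 6,941.63 million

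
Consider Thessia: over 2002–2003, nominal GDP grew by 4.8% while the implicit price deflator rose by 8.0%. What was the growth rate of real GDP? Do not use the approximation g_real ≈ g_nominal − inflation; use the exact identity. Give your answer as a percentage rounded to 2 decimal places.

(1 + g_nom) = (1 + g_real)(1 + π), so g_real = 1.0480 / 1.0800 − 1 = -0.02963.

-2.96%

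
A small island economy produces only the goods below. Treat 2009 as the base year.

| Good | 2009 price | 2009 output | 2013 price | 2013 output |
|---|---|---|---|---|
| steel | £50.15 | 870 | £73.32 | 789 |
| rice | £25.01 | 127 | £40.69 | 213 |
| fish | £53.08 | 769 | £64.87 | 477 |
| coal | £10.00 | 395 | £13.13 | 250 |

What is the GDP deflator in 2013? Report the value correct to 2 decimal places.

138.54

Nominal GDP 2013 = 73.32·789 + 40.69·213 + 64.87·477 + 13.13·250 = 100741.94.
Real GDP 2013 (at 2009 prices) = 50.15·789 + 25.01·213 + 53.08·477 + 10.00·250 = 72714.64.
Deflator = Nominal/Real × 100 = 100741.94/72714.64 × 100 = 138.544.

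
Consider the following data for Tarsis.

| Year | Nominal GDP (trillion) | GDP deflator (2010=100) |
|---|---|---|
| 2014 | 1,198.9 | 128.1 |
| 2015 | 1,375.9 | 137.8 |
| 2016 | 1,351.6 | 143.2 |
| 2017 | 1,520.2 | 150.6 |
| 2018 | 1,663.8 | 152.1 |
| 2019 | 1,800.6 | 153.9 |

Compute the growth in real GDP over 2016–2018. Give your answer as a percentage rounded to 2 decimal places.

Real GDP 2016 = 1351.6/1.432 = 943.85.
Real GDP 2018 = 1663.8/1.521 = 1093.89.
Change = 1093.89/943.85 − 1 = 0.1590.

15.90%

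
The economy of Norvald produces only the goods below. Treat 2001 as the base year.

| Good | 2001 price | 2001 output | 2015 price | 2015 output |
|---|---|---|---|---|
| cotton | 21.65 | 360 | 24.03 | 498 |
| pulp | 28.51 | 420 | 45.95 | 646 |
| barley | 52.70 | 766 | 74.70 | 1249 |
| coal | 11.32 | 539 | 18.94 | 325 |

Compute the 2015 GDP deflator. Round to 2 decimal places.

Nominal GDP 2015 = 24.03·498 + 45.95·646 + 74.70·1249 + 18.94·325 = 141106.44.
Real GDP 2015 (at 2001 prices) = 21.65·498 + 28.51·646 + 52.70·1249 + 11.32·325 = 98700.46.
Deflator = Nominal/Real × 100 = 141106.44/98700.46 × 100 = 142.964.

142.96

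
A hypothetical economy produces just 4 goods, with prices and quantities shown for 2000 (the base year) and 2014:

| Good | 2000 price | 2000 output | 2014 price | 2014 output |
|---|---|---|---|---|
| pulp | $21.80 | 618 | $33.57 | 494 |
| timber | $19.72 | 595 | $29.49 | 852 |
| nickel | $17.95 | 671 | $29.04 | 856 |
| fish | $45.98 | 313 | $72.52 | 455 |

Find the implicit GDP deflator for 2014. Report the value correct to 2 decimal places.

Nominal GDP 2014 = 33.57·494 + 29.49·852 + 29.04·856 + 72.52·455 = 99563.90.
Real GDP 2014 (at 2000 prices) = 21.80·494 + 19.72·852 + 17.95·856 + 45.98·455 = 63856.74.
Deflator = Nominal/Real × 100 = 99563.90/63856.74 × 100 = 155.918.

155.92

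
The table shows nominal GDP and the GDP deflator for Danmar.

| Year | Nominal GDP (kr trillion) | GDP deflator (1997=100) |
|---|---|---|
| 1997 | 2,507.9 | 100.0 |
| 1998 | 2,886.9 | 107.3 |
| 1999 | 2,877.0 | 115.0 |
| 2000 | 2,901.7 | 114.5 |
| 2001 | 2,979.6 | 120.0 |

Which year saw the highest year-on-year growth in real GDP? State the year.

1998: real = 2886.9/1.073 = 2690.49; growth vs 1997 (2507.90) = 7.28%.
1999: real = 2877.0/1.150 = 2501.74; growth vs 1998 (2690.49) = -7.02%.
2000: real = 2901.7/1.145 = 2534.24; growth vs 1999 (2501.74) = 1.30%.
2001: real = 2979.6/1.200 = 2483.00; growth vs 2000 (2534.24) = -2.02%.

1998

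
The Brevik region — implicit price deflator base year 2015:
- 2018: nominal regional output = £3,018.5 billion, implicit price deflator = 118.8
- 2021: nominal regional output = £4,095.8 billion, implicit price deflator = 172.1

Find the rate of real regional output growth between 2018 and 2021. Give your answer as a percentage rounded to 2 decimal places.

-6.33%

Deflate each year: 2018 → 3018.5/1.188 = 2540.82; 2021 → 4095.8/1.721 = 2379.90.
So real regional output changed by 2379.90/2540.82 − 1 = -0.0633, i.e. -6.33%.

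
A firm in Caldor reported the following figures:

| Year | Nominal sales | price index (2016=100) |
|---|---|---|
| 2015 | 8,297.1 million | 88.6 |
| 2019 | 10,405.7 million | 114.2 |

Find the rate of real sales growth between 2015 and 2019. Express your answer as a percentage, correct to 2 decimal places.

Deflate each year: 2015 → 8297.1/0.886 = 9364.67; 2019 → 10405.7/1.142 = 9111.82.
So real sales changed by 9111.82/9364.67 − 1 = -0.0270, i.e. -2.70%.

-2.70%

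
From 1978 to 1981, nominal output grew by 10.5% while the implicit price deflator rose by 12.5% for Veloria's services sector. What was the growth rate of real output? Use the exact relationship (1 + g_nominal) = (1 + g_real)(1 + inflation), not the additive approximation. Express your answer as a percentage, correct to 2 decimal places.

(1 + g_nom) = (1 + g_real)(1 + π), so g_real = 1.1050 / 1.1250 − 1 = -0.01778.

-1.78%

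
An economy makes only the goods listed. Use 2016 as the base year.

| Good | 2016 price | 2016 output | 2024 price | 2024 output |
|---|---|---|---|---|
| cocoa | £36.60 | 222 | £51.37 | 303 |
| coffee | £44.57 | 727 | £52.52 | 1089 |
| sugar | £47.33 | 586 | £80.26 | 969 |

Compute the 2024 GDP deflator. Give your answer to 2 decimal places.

Nominal GDP 2024 = 51.37·303 + 52.52·1089 + 80.26·969 = 150531.33.
Real GDP 2024 (at 2016 prices) = 36.60·303 + 44.57·1089 + 47.33·969 = 105489.30.
Deflator = Nominal/Real × 100 = 150531.33/105489.30 × 100 = 142.698.

142.70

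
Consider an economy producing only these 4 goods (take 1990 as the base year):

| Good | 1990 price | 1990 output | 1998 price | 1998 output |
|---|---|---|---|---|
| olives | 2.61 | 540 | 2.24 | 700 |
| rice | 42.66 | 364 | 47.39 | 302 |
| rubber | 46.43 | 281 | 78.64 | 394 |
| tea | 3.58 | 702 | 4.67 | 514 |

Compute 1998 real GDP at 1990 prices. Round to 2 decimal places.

34843.86

Real GDP 1998 = Σ (p_1990 × q_1998) = 2.61·700 + 42.66·302 + 46.43·394 + 3.58·514 = 34843.86.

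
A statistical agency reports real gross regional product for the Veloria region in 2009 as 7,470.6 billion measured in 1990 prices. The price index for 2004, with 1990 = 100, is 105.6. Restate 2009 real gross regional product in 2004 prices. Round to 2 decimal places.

Real gross regional product in 2004 prices = Real gross regional product in 1990 prices × (P_2004/P_1990) = 7470.6 × 1.056 = 7888.95.

7,888.95 billion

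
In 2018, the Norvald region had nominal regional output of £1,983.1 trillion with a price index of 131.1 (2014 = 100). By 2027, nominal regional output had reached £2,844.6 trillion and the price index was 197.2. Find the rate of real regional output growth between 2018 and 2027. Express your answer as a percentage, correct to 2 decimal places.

-4.64%

Deflate each year: 2018 → 1983.1/1.311 = 1512.66; 2027 → 2844.6/1.972 = 1442.49.
So real regional output changed by 1442.49/1512.66 − 1 = -0.0464, i.e. -4.64%.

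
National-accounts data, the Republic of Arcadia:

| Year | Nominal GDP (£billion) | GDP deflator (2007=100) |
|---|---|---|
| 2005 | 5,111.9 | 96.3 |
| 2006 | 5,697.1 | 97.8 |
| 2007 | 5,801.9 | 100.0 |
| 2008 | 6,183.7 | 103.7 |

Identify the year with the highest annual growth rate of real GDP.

2006: real = 5697.1/0.978 = 5825.26; growth vs 2005 (5308.31) = 9.74%.
2007: real = 5801.9/1.000 = 5801.90; growth vs 2006 (5825.26) = -0.40%.
2008: real = 6183.7/1.037 = 5963.07; growth vs 2007 (5801.90) = 2.78%.

2006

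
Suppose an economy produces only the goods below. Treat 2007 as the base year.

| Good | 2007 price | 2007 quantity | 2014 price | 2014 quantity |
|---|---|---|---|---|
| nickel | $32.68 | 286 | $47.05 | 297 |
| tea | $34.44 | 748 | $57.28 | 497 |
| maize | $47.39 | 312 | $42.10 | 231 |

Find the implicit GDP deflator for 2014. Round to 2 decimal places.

138.12

Nominal GDP 2014 = 47.05·297 + 57.28·497 + 42.10·231 = 52167.11.
Real GDP 2014 (at 2007 prices) = 32.68·297 + 34.44·497 + 47.39·231 = 37769.73.
Deflator = Nominal/Real × 100 = 52167.11/37769.73 × 100 = 138.119.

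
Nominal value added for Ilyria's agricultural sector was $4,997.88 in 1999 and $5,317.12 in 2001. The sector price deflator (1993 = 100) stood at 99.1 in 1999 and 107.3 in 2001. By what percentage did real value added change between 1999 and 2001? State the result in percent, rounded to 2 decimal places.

-1.74%

Real value added 1999 = 4997.88 / 0.991 = 5043.27.
Real value added 2001 = 5317.12 / 1.073 = 4955.38.
Real growth = 4955.38 / 5043.27 − 1 = -0.0174.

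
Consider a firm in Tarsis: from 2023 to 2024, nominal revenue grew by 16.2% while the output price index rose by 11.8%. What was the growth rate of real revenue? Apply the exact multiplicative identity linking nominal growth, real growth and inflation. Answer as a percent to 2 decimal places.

3.94%

(1 + g_nom) = (1 + g_real)(1 + π), so g_real = 1.1620 / 1.1180 − 1 = 0.03936.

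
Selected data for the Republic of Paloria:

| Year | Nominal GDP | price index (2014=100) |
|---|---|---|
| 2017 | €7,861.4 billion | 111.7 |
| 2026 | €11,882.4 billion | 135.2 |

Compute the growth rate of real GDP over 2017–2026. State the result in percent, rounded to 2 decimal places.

Real GDP 2017 = 7861.4 / 1.117 = 7037.96.
Real GDP 2026 = 11882.4 / 1.352 = 8788.76.
Real growth = 8788.76 / 7037.96 − 1 = 0.2488.

24.88%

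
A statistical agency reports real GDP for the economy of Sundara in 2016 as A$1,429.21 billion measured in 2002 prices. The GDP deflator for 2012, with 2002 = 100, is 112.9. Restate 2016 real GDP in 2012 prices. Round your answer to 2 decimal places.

Real GDP in 2012 prices = Real GDP in 2002 prices × (P_2012/P_2002) = 1429.21 × 1.129 = 1613.58.

A$1,613.58 billion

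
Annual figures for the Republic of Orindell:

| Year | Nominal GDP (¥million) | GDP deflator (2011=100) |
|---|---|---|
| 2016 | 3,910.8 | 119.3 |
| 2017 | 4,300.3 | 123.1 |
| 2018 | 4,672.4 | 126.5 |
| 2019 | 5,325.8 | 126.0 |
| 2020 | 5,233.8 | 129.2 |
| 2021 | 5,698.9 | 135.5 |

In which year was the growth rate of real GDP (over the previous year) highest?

2017: real = 4300.3/1.231 = 3493.34; growth vs 2016 (3278.12) = 6.57%.
2018: real = 4672.4/1.265 = 3693.60; growth vs 2017 (3493.34) = 5.73%.
2019: real = 5325.8/1.260 = 4226.83; growth vs 2018 (3693.60) = 14.44%.
2020: real = 5233.8/1.292 = 4050.93; growth vs 2019 (4226.83) = -4.16%.
2021: real = 5698.9/1.355 = 4205.83; growth vs 2020 (4050.93) = 3.82%.

2019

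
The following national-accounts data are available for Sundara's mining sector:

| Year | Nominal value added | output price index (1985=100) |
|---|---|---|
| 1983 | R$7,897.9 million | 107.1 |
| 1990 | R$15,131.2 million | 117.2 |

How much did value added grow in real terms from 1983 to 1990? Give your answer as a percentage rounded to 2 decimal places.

75.07%

Deflate each year: 1983 → 7897.9/1.071 = 7374.32; 1990 → 15131.2/1.172 = 12910.58.
So real value added changed by 12910.58/7374.32 − 1 = 0.7507, i.e. 75.07%.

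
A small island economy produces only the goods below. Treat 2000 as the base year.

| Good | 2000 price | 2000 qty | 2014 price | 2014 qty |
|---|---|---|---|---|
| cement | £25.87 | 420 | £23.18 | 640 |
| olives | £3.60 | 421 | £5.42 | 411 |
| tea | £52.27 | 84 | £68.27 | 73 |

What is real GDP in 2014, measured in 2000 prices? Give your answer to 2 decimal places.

Real GDP 2014 = Σ (p_2000 × q_2014) = 25.87·640 + 3.60·411 + 52.27·73 = 21852.11.

£21852.11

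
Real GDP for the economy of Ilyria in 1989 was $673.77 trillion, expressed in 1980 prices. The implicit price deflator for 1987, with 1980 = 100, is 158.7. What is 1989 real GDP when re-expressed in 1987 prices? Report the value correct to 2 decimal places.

$1,069.27 trillion

Real GDP in 1987 prices = Real GDP in 1980 prices × (P_1987/P_1980) = 673.77 × 1.587 = 1069.27.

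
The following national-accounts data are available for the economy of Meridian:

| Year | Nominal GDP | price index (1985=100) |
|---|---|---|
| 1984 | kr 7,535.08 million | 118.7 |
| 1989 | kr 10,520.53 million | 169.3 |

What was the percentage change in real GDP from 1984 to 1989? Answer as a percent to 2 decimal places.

Real GDP 1984 = 7535.08 / 1.187 = 6348.00.
Real GDP 1989 = 10520.53 / 1.693 = 6214.13.
Real growth = 6214.13 / 6348.00 − 1 = -0.0211.

-2.11%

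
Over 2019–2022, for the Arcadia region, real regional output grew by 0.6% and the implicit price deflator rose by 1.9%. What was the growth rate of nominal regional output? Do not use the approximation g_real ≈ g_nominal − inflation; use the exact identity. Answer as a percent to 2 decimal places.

2.51%

(1 + g_nom) = (1 + g_real)(1 + π) = 1.0060 × 1.0190 = 1.02511.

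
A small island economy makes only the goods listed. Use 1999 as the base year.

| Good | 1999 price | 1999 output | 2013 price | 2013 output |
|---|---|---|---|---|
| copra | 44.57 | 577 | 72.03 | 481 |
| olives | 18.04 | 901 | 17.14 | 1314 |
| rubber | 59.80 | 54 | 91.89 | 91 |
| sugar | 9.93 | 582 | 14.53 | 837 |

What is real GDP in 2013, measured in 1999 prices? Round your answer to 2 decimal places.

Real GDP 2013 = Σ (p_1999 × q_2013) = 44.57·481 + 18.04·1314 + 59.80·91 + 9.93·837 = 58895.94.

58895.94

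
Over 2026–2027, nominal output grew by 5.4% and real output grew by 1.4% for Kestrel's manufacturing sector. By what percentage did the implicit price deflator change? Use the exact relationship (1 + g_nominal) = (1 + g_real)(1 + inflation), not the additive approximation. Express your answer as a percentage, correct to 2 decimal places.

3.94%

(1 + g_nom) = (1 + g_real)(1 + π), so π = 1.0540 / 1.0140 − 1 = 0.03945.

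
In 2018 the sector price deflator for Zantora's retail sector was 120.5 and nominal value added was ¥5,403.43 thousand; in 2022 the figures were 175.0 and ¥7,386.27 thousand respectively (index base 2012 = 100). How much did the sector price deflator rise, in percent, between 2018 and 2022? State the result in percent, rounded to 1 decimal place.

Price-level change = 175.0 / 120.5 − 1 = 0.4523.

45.2%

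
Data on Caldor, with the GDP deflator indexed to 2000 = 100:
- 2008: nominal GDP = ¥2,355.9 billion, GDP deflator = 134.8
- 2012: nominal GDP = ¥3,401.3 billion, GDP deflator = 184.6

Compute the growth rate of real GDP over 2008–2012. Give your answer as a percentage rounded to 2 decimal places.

5.43%

Real GDP 2008 = 2355.9 / 1.348 = 1747.70.
Real GDP 2012 = 3401.3 / 1.846 = 1842.52.
Real growth = 1842.52 / 1747.70 − 1 = 0.0543.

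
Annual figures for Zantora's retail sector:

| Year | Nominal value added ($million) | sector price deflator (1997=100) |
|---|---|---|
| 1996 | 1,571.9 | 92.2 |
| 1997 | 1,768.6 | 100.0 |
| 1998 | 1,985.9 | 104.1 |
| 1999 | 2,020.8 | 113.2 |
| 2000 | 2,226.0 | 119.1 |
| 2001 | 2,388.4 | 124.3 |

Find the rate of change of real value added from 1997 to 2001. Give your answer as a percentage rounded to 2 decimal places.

Real value added 1997 = 1768.6/1.000 = 1768.60.
Real value added 2001 = 2388.4/1.243 = 1921.48.
Change = 1921.48/1768.60 − 1 = 0.0864.

8.64%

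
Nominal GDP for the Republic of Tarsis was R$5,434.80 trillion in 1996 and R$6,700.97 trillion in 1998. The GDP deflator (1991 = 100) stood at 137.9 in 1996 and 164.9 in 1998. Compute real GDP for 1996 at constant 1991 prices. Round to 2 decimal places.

R$3,941.12 trillion

Real GDP = Nominal / (GDP deflator/100) = 5434.80 / 1.379 = 3941.12.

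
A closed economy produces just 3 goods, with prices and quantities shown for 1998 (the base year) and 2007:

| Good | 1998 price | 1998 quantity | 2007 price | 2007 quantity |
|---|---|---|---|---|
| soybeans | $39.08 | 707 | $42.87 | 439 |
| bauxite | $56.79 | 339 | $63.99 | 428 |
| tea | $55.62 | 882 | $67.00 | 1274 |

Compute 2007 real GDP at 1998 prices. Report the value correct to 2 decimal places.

$112322.12

Real GDP 2007 = Σ (p_1998 × q_2007) = 39.08·439 + 56.79·428 + 55.62·1274 = 112322.12.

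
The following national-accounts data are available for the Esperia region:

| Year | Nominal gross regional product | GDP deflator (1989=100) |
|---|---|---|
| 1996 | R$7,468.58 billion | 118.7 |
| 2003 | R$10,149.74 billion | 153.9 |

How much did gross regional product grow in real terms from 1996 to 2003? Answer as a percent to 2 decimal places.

Real gross regional product 1996 = 7468.58 / 1.187 = 6291.98.
Real gross regional product 2003 = 10149.74 / 1.539 = 6595.02.
Real growth = 6595.02 / 6291.98 − 1 = 0.0482.

4.82%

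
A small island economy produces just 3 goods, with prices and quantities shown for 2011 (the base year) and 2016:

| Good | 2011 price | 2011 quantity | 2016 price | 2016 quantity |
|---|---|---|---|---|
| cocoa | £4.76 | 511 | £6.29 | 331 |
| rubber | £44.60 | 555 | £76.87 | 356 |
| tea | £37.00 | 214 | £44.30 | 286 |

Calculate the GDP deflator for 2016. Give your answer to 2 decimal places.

150.23

Nominal GDP 2016 = 6.29·331 + 76.87·356 + 44.30·286 = 42117.51.
Real GDP 2016 (at 2011 prices) = 4.76·331 + 44.60·356 + 37.00·286 = 28035.16.
Deflator = Nominal/Real × 100 = 42117.51/28035.16 × 100 = 150.231.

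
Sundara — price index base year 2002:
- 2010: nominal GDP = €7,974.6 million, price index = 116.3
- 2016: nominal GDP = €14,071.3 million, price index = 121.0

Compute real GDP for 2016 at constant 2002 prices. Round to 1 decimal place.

€11,629.2 million

Real GDP = Nominal / (price index/100) = 14071.3 / 1.210 = 11629.17.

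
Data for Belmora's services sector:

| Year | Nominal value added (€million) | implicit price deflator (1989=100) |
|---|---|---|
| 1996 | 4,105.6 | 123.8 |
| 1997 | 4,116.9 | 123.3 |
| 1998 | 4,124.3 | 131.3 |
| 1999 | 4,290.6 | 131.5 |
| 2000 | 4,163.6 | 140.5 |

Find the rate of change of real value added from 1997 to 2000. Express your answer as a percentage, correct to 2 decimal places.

-11.25%

Real value added 1997 = 4116.9/1.233 = 3338.93.
Real value added 2000 = 4163.6/1.405 = 2963.42.
Change = 2963.42/3338.93 − 1 = -0.1125.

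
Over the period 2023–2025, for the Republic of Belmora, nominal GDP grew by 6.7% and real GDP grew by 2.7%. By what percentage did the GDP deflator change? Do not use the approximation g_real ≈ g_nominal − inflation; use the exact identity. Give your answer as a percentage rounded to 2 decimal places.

3.89%

(1 + g_nom) = (1 + g_real)(1 + π), so π = 1.0670 / 1.0270 − 1 = 0.03895.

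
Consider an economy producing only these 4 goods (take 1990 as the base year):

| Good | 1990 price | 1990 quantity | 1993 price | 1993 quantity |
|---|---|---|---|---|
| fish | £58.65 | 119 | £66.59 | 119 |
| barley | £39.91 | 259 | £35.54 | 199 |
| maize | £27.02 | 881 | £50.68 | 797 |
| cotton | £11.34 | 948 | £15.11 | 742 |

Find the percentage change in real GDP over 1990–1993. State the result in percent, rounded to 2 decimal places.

Real GDP 1990 = Nominal GDP 1990 = 58.65·119 + 39.91·259 + 27.02·881 + 11.34·948 = 51870.98.
Real GDP 1993 (at 1990 prices) = 58.65·119 + 39.91·199 + 27.02·797 + 11.34·742 = 44870.66.
Real growth = 44870.66/51870.98 − 1 = -0.1350.

-13.50%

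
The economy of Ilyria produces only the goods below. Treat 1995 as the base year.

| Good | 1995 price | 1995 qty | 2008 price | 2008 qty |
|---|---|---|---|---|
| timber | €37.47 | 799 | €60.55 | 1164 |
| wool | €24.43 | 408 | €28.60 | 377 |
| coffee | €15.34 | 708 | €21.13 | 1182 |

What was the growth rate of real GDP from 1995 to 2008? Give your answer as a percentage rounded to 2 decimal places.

39.77%

Real GDP 1995 = Nominal GDP 1995 = 37.47·799 + 24.43·408 + 15.34·708 = 50766.69.
Real GDP 2008 (at 1995 prices) = 37.47·1164 + 24.43·377 + 15.34·1182 = 70957.07.
Real growth = 70957.07/50766.69 − 1 = 0.3977.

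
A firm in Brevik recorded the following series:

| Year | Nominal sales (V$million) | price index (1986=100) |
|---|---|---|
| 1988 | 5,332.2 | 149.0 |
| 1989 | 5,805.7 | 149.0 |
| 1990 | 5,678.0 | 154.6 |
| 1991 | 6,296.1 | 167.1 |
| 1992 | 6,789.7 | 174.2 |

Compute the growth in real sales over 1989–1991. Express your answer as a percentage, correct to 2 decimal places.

Real sales 1989 = 5805.7/1.490 = 3896.44.
Real sales 1991 = 6296.1/1.671 = 3767.86.
Change = 3767.86/3896.44 − 1 = -0.0330.

-3.30%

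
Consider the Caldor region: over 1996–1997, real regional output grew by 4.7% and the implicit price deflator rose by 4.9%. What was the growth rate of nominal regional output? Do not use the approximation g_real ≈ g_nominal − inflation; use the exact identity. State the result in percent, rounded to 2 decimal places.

9.83%

(1 + g_nom) = (1 + g_real)(1 + π) = 1.0470 × 1.0490 = 1.09830.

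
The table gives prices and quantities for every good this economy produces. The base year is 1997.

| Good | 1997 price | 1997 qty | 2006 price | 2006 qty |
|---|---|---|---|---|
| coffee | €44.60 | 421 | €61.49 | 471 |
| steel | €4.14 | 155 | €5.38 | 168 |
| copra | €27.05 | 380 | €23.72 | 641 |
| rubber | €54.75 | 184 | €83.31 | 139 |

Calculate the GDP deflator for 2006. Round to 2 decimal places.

Nominal GDP 2006 = 61.49·471 + 5.38·168 + 23.72·641 + 83.31·139 = 56650.24.
Real GDP 2006 (at 1997 prices) = 44.60·471 + 4.14·168 + 27.05·641 + 54.75·139 = 46651.42.
Deflator = Nominal/Real × 100 = 56650.24/46651.42 × 100 = 121.433.

121.43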